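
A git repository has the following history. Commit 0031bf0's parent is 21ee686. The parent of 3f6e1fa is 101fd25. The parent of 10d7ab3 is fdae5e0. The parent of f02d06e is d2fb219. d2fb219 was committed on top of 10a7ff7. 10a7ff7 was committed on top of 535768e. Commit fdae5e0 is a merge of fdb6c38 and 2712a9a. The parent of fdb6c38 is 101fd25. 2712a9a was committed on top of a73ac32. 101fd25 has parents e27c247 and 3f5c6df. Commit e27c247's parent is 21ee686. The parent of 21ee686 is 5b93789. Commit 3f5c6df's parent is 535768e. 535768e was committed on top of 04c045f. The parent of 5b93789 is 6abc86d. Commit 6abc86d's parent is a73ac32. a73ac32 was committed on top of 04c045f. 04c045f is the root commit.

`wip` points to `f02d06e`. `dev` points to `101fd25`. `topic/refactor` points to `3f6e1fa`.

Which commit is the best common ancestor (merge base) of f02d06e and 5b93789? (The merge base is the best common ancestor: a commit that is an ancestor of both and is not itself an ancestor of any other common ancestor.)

Ancestors of f02d06e: {04c045f, 10a7ff7, 535768e, d2fb219, f02d06e}.
Ancestors of 5b93789: {04c045f, 5b93789, 6abc86d, a73ac32}.
Common ancestors: {04c045f}.
The only common ancestor is 04c045f, so it is the merge base.

04c045f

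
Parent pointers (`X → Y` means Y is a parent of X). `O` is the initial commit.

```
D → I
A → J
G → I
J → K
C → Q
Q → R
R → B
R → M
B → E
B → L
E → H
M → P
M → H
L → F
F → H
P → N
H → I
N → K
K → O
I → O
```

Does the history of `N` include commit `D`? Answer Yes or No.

No

Ancestors of N: {K, N, O}.
D is not in that set, so it is not an ancestor of N.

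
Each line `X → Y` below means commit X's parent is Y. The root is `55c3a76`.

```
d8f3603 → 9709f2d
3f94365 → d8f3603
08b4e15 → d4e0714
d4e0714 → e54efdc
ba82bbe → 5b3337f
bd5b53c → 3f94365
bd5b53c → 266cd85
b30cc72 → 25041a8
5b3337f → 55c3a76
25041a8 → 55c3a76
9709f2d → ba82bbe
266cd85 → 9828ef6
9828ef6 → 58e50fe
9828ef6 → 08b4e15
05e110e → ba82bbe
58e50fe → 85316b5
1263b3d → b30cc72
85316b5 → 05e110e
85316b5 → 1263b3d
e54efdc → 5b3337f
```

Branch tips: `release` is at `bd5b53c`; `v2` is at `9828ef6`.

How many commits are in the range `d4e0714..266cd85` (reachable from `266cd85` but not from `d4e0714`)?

10

Reachable from 266cd85: {05e110e, 08b4e15, 1263b3d, 25041a8, 266cd85, 55c3a76, 58e50fe, 5b3337f, 85316b5, 9828ef6, b30cc72, ba82bbe, d4e0714, e54efdc}.
Reachable from d4e0714: {55c3a76, 5b3337f, d4e0714, e54efdc}.
In 266cd85's history but not d4e0714's: {05e110e, 08b4e15, 1263b3d, 25041a8, 266cd85, 58e50fe, 85316b5, 9828ef6, b30cc72, ba82bbe} — 10 commits.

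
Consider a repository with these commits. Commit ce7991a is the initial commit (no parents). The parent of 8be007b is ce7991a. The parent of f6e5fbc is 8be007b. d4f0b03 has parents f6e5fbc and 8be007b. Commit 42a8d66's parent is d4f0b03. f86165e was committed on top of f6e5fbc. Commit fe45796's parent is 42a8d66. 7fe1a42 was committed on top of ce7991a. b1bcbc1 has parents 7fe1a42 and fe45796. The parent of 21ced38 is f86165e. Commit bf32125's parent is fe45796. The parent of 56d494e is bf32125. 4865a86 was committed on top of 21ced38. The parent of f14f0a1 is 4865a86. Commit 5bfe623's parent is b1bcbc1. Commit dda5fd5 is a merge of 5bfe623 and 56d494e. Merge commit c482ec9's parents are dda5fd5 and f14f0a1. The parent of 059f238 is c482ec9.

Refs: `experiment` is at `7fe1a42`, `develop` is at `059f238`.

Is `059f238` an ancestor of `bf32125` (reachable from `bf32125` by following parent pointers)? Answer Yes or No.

No

Ancestors of bf32125: {42a8d66, 8be007b, bf32125, ce7991a, d4f0b03, f6e5fbc, fe45796}.
059f238 is not in that set, so it is not an ancestor of bf32125.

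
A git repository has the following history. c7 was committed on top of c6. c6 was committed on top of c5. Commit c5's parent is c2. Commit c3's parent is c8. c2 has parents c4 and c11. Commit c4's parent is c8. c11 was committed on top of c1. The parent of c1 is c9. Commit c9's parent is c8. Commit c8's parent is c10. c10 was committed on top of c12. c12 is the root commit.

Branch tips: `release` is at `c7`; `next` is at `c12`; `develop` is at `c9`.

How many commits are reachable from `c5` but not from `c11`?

3

Reachable from c5: {c1, c10, c11, c12, c2, c4, c5, c8, c9}.
Reachable from c11: {c1, c10, c11, c12, c8, c9}.
In c5's history but not c11's: {c2, c4, c5} — 3 commits.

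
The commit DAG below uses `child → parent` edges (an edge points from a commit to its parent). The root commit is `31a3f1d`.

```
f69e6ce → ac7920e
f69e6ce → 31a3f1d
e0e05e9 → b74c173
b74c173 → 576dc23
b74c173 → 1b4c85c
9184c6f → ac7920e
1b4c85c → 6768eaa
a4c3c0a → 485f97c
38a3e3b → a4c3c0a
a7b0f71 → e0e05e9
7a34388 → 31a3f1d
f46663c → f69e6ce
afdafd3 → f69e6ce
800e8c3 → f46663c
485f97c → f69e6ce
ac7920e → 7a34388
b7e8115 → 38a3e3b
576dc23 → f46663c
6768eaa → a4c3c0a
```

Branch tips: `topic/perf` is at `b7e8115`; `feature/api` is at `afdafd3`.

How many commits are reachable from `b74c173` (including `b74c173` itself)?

11

Walking parent pointers from b74c173: reachable set = {1b4c85c, 31a3f1d, 485f97c, 576dc23, 6768eaa, 7a34388, a4c3c0a, ac7920e, b74c173, f46663c, f69e6ce}.
That is 11 commits.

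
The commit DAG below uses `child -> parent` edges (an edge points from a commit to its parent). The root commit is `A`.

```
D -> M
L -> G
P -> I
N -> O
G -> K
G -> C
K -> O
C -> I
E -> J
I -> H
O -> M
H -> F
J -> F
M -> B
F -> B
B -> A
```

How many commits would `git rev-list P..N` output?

3

Reachable from N: {A, B, M, N, O}.
Reachable from P: {A, B, F, H, I, P}.
In N's history but not P's: {M, N, O} — 3 commits.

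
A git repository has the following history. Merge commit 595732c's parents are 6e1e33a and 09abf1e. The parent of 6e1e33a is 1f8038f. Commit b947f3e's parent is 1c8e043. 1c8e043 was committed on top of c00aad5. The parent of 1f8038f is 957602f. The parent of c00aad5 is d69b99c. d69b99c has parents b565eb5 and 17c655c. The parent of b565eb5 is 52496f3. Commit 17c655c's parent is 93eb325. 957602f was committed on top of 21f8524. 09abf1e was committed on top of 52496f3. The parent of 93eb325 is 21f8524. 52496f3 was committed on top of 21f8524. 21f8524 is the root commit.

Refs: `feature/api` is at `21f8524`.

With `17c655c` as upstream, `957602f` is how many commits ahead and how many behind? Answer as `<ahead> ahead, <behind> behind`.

Reachable from 957602f: {21f8524, 957602f}.
Reachable from 17c655c: {17c655c, 21f8524, 93eb325}.
Only in 957602f's history (ahead): {957602f} — 1.
Only in 17c655c's history (behind): {17c655c, 93eb325} — 2.

1 ahead, 2 behind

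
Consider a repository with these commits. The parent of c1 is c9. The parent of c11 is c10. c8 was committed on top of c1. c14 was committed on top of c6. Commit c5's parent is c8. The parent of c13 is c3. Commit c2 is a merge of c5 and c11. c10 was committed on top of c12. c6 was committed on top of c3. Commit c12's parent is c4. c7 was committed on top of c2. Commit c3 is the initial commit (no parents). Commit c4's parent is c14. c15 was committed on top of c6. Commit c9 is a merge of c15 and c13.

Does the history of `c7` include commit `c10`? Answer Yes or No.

Yes

Ancestors of c7 (commits reachable by following parents): {c1, c10, c11, c12, c13, c14, c15, c2, c3, c4, c5, c6, c7, c8, c9}.
c10 is in that set, so it is an ancestor of c7.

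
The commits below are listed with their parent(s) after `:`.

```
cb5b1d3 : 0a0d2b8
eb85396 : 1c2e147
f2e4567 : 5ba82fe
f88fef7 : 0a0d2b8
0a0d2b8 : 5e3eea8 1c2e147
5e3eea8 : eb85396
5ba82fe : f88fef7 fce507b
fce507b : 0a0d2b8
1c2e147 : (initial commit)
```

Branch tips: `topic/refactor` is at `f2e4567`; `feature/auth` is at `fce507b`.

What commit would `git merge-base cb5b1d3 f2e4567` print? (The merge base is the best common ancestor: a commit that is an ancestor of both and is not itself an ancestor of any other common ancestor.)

0a0d2b8

Ancestors of cb5b1d3: {0a0d2b8, 1c2e147, 5e3eea8, cb5b1d3, eb85396}.
Ancestors of f2e4567: {0a0d2b8, 1c2e147, 5ba82fe, 5e3eea8, eb85396, f2e4567, f88fef7, fce507b}.
Common ancestors: {0a0d2b8, 1c2e147, 5e3eea8, eb85396}.
Among these, 0a0d2b8 is not an ancestor of any other common ancestor — it is the merge base.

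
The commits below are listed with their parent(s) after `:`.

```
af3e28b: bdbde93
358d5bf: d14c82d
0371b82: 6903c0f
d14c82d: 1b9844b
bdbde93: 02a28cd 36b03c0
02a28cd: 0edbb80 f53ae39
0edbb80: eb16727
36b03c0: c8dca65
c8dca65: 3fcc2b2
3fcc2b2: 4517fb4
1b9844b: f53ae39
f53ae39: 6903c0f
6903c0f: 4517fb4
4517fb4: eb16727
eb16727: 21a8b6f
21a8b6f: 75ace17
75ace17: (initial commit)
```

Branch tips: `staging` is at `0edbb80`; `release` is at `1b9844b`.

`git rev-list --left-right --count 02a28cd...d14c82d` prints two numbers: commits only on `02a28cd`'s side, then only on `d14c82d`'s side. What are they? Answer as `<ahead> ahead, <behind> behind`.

2 ahead, 2 behind

Reachable from 02a28cd: {02a28cd, 0edbb80, 21a8b6f, 4517fb4, 6903c0f, 75ace17, eb16727, f53ae39}.
Reachable from d14c82d: {1b9844b, 21a8b6f, 4517fb4, 6903c0f, 75ace17, d14c82d, eb16727, f53ae39}.
Only in 02a28cd's history (ahead): {02a28cd, 0edbb80} — 2.
Only in d14c82d's history (behind): {1b9844b, d14c82d} — 2.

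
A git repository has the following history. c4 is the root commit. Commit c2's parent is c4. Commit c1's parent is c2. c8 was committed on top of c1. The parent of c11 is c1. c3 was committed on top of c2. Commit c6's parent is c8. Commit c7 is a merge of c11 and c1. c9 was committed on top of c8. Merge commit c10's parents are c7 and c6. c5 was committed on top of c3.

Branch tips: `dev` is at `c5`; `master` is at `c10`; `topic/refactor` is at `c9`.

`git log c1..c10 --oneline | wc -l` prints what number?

Reachable from c10: {c1, c10, c11, c2, c4, c6, c7, c8}.
Reachable from c1: {c1, c2, c4}.
In c10's history but not c1's: {c10, c11, c6, c7, c8} — 5 commits.

5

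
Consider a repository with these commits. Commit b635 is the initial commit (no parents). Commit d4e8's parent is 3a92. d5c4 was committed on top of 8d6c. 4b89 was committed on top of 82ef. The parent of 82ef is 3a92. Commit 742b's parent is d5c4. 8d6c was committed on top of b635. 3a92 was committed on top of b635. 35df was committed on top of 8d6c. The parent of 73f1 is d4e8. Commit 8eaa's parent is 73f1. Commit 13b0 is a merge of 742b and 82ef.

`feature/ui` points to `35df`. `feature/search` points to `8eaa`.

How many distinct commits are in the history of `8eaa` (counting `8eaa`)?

5

Walking parent pointers from 8eaa: reachable set = {3a92, 73f1, 8eaa, b635, d4e8}.
That is 5 commits.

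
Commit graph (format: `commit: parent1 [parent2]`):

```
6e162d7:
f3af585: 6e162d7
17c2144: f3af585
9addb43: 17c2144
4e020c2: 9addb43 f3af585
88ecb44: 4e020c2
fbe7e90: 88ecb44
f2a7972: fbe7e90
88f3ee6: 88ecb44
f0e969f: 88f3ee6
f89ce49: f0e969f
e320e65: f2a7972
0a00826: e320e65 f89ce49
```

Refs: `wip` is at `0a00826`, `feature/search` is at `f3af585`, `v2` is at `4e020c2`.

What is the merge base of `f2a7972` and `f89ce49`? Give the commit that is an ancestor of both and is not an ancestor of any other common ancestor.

Ancestors of f2a7972: {17c2144, 4e020c2, 6e162d7, 88ecb44, 9addb43, f2a7972, f3af585, fbe7e90}.
Ancestors of f89ce49: {17c2144, 4e020c2, 6e162d7, 88ecb44, 88f3ee6, 9addb43, f0e969f, f3af585, f89ce49}.
Common ancestors: {17c2144, 4e020c2, 6e162d7, 88ecb44, 9addb43, f3af585}.
Among these, 88ecb44 is not an ancestor of any other common ancestor — it is the merge base.

88ecb44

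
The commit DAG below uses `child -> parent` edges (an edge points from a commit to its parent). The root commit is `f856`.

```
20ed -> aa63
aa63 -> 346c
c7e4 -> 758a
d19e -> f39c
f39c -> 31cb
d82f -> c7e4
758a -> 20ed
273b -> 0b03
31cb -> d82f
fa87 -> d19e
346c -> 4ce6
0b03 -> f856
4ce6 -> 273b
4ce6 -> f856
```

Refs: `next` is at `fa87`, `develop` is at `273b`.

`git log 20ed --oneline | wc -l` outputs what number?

7

Walking parent pointers from 20ed: reachable set = {0b03, 20ed, 273b, 346c, 4ce6, aa63, f856}.
That is 7 commits.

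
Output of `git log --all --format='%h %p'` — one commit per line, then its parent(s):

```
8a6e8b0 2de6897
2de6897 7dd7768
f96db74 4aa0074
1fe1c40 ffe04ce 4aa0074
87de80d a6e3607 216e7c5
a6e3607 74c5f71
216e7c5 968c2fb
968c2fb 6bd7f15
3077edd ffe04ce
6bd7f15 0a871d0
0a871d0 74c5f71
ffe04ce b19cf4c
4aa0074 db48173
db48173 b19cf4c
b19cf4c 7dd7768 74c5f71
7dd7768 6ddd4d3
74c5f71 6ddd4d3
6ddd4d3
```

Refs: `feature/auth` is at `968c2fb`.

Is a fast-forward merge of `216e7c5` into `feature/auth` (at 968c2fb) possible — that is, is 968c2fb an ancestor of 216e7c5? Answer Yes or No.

Yes

A fast-forward from 968c2fb to 216e7c5 is possible iff 968c2fb is an ancestor of 216e7c5.
Ancestors of 216e7c5: {0a871d0, 216e7c5, 6bd7f15, 6ddd4d3, 74c5f71, 968c2fb}.
968c2fb is among them, so fast-forward is possible.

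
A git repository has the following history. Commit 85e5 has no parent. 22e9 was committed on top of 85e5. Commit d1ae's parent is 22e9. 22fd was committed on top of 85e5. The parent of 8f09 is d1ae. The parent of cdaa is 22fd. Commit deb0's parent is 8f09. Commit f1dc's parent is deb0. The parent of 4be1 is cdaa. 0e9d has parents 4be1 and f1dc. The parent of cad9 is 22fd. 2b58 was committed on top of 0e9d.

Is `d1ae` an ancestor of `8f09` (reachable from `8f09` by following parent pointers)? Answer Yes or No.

Yes

Ancestors of 8f09 (commits reachable by following parents): {22e9, 85e5, 8f09, d1ae}.
d1ae is in that set, so it is an ancestor of 8f09.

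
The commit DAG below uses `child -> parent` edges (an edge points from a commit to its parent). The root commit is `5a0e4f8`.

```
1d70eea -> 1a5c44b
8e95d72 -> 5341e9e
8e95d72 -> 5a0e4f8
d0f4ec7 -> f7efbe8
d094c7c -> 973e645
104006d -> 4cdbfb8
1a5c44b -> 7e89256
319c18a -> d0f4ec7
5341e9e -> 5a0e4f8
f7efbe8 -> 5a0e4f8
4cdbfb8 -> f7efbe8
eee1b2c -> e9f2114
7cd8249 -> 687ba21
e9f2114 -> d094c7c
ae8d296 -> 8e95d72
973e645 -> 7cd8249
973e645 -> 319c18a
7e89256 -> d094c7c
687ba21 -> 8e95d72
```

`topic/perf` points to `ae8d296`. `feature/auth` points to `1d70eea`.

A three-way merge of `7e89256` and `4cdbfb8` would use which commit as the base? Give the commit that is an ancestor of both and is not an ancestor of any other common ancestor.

f7efbe8

Ancestors of 7e89256: {319c18a, 5341e9e, 5a0e4f8, 687ba21, 7cd8249, 7e89256, 8e95d72, 973e645, d094c7c, d0f4ec7, f7efbe8}.
Ancestors of 4cdbfb8: {4cdbfb8, 5a0e4f8, f7efbe8}.
Common ancestors: {5a0e4f8, f7efbe8}.
Among these, f7efbe8 is not an ancestor of any other common ancestor — it is the merge base.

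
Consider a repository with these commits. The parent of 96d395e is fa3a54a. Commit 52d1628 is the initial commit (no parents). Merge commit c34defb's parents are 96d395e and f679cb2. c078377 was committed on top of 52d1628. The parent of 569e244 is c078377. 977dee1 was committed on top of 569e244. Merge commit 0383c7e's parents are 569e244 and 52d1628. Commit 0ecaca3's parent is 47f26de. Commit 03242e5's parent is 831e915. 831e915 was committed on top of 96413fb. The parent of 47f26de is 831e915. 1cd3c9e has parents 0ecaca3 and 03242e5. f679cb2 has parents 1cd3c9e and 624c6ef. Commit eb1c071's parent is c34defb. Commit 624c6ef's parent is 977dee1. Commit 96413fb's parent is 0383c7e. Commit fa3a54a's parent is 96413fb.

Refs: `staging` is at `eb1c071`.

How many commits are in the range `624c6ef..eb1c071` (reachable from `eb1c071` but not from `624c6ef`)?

12

Reachable from eb1c071: {03242e5, 0383c7e, 0ecaca3, 1cd3c9e, 47f26de, 52d1628, 569e244, 624c6ef, 831e915, 96413fb, 96d395e, 977dee1, c078377, c34defb, eb1c071, f679cb2, fa3a54a}.
Reachable from 624c6ef: {52d1628, 569e244, 624c6ef, 977dee1, c078377}.
In eb1c071's history but not 624c6ef's: {03242e5, 0383c7e, 0ecaca3, 1cd3c9e, 47f26de, 831e915, 96413fb, 96d395e, c34defb, eb1c071, f679cb2, fa3a54a} — 12 commits.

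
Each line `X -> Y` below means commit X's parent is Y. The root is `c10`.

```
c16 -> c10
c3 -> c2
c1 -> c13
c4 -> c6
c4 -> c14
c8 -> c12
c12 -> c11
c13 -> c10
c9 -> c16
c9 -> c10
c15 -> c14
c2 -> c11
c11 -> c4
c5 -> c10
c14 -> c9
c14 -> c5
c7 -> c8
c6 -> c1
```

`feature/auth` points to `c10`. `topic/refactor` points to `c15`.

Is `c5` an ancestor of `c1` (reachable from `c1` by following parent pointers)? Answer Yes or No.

No

Ancestors of c1: {c1, c10, c13}.
c5 is not in that set, so it is not an ancestor of c1.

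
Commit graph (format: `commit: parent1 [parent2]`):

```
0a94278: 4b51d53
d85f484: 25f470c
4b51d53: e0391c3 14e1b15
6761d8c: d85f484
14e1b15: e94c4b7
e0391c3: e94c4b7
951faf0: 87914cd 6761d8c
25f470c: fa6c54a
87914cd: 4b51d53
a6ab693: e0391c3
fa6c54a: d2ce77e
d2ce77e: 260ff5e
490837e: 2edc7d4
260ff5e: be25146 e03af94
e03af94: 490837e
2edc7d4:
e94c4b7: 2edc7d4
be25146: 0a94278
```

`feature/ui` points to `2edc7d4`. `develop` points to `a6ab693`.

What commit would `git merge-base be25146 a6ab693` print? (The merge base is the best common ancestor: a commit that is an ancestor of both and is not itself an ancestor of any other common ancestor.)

e0391c3

Ancestors of be25146: {0a94278, 14e1b15, 2edc7d4, 4b51d53, be25146, e0391c3, e94c4b7}.
Ancestors of a6ab693: {2edc7d4, a6ab693, e0391c3, e94c4b7}.
Common ancestors: {2edc7d4, e0391c3, e94c4b7}.
Among these, e0391c3 is not an ancestor of any other common ancestor — it is the merge base.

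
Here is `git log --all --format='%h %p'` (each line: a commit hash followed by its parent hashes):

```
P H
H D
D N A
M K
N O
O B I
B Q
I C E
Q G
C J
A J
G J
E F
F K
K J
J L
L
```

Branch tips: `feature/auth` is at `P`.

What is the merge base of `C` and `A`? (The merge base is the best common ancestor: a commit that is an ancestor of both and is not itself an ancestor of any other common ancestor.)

J

Ancestors of C: {C, J, L}.
Ancestors of A: {A, J, L}.
Common ancestors: {J, L}.
Among these, J is not an ancestor of any other common ancestor — it is the merge base.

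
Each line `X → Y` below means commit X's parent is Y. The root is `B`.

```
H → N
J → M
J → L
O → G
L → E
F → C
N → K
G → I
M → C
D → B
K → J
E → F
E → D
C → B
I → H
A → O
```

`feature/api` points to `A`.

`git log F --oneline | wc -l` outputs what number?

3

Walking parent pointers from F: reachable set = {B, C, F}.
That is 3 commits.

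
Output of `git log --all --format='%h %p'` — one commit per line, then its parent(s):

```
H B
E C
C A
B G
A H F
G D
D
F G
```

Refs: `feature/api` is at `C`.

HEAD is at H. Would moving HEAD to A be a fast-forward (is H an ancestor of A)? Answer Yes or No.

Yes

A fast-forward from H to A is possible iff H is an ancestor of A.
Ancestors of A: {A, B, D, F, G, H}.
H is among them, so fast-forward is possible.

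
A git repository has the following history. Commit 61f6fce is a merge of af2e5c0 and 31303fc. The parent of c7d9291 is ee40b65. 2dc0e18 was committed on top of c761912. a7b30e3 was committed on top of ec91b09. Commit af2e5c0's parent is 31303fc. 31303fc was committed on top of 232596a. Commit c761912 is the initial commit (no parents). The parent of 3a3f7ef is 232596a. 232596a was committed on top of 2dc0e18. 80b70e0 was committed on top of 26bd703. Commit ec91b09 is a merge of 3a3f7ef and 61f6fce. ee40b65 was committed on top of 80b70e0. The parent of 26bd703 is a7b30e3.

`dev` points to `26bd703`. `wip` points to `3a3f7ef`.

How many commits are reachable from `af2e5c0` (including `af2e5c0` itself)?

Walking parent pointers from af2e5c0: reachable set = {232596a, 2dc0e18, 31303fc, af2e5c0, c761912}.
That is 5 commits.

5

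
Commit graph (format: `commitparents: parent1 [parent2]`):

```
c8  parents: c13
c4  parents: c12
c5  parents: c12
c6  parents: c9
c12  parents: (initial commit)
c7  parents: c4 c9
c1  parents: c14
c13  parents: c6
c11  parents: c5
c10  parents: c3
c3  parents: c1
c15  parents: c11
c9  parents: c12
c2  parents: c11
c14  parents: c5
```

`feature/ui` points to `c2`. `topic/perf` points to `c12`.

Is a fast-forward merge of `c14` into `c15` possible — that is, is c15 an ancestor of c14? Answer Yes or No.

A fast-forward from c15 to c14 is possible iff c15 is an ancestor of c14.
Ancestors of c14: {c12, c14, c5}.
c15 is not among them, so fast-forward is not possible.

No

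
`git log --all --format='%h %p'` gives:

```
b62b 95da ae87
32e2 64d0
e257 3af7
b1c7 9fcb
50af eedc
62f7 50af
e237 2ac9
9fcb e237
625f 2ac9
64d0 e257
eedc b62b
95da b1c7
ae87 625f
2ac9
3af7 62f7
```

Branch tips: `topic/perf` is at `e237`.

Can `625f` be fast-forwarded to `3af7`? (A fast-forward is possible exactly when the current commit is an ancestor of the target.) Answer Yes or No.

Yes

A fast-forward from 625f to 3af7 is possible iff 625f is an ancestor of 3af7.
Ancestors of 3af7: {2ac9, 3af7, 50af, 625f, 62f7, 95da, 9fcb, ae87, b1c7, b62b, e237, eedc}.
625f is among them, so fast-forward is possible.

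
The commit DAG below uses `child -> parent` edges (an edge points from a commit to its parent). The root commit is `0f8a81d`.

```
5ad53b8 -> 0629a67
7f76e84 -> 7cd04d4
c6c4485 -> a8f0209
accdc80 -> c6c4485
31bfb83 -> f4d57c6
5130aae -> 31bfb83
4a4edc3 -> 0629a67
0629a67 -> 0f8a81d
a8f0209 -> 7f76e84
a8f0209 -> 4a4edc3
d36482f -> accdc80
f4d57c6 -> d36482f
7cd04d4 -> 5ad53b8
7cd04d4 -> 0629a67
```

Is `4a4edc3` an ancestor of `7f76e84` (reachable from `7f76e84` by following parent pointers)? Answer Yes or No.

No

Ancestors of 7f76e84: {0629a67, 0f8a81d, 5ad53b8, 7cd04d4, 7f76e84}.
4a4edc3 is not in that set, so it is not an ancestor of 7f76e84.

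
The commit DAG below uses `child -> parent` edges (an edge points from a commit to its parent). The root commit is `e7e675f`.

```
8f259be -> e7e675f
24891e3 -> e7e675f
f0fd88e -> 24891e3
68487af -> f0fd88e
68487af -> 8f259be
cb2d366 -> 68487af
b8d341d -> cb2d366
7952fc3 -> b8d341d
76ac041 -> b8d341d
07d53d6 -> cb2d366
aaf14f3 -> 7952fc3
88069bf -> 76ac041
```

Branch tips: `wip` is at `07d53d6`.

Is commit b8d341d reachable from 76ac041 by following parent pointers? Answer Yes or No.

Yes

Ancestors of 76ac041 (commits reachable by following parents): {24891e3, 68487af, 76ac041, 8f259be, b8d341d, cb2d366, e7e675f, f0fd88e}.
b8d341d is in that set, so it is an ancestor of 76ac041.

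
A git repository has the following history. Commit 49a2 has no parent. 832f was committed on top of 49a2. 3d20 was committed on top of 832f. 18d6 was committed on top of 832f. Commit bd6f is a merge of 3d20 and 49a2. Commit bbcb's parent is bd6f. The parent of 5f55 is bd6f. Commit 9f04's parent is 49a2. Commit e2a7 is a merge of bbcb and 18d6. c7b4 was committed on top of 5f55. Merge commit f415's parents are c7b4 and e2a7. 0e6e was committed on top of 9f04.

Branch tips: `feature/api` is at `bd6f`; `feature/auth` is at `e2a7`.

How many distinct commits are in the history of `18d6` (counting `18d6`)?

Walking parent pointers from 18d6: reachable set = {18d6, 49a2, 832f}.
That is 3 commits.

3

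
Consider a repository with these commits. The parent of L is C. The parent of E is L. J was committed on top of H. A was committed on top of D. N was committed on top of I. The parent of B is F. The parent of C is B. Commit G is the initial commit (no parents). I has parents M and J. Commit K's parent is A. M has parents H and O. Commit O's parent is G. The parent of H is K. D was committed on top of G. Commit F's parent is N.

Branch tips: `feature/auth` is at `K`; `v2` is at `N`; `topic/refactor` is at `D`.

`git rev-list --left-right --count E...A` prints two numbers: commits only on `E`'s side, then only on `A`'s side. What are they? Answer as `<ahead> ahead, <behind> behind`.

Reachable from E: {A, B, C, D, E, F, G, H, I, J, K, L, M, N, O}.
Reachable from A: {A, D, G}.
Only in E's history (ahead): {B, C, E, F, H, I, J, K, L, M, N, O} — 12.
Only in A's history (behind): {} — 0.

12 ahead, 0 behind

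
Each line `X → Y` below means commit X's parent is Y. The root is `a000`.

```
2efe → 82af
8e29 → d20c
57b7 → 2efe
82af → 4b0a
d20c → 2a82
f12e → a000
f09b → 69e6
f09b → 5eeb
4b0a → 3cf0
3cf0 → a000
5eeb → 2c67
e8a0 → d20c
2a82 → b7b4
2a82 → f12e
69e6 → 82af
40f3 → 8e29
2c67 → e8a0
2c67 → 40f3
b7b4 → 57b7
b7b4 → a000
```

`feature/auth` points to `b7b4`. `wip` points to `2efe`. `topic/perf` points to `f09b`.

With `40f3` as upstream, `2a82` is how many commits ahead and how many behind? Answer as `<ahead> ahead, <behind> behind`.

Reachable from 2a82: {2a82, 2efe, 3cf0, 4b0a, 57b7, 82af, a000, b7b4, f12e}.
Reachable from 40f3: {2a82, 2efe, 3cf0, 40f3, 4b0a, 57b7, 82af, 8e29, a000, b7b4, d20c, f12e}.
Only in 2a82's history (ahead): {} — 0.
Only in 40f3's history (behind): {40f3, 8e29, d20c} — 3.

0 ahead, 3 behind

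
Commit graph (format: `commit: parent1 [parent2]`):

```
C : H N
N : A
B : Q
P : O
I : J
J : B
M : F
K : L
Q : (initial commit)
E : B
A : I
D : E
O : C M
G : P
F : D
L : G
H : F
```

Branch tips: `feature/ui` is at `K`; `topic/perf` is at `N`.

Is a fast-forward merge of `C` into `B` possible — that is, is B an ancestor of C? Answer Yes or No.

Yes

A fast-forward from B to C is possible iff B is an ancestor of C.
Ancestors of C: {A, B, C, D, E, F, H, I, J, N, Q}.
B is among them, so fast-forward is possible.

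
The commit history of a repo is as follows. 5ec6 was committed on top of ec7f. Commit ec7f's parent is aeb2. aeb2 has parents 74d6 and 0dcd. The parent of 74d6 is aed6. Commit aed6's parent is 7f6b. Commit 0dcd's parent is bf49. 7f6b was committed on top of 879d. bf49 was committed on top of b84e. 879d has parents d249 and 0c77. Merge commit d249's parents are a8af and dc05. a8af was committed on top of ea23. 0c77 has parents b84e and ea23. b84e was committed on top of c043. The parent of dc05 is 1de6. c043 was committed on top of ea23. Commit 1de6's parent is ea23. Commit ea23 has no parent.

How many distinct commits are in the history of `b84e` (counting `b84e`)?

Walking parent pointers from b84e: reachable set = {b84e, c043, ea23}.
That is 3 commits.

3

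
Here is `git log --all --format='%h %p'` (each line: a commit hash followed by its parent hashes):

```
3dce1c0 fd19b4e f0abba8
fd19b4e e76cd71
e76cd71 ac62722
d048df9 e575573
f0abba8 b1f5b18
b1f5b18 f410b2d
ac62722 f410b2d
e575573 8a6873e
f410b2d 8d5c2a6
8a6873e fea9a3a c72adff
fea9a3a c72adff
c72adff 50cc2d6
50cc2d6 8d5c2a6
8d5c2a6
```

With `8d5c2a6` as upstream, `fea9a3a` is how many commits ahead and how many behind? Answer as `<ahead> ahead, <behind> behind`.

Reachable from fea9a3a: {50cc2d6, 8d5c2a6, c72adff, fea9a3a}.
Reachable from 8d5c2a6: {8d5c2a6}.
Only in fea9a3a's history (ahead): {50cc2d6, c72adff, fea9a3a} — 3.
Only in 8d5c2a6's history (behind): {} — 0.

3 ahead, 0 behind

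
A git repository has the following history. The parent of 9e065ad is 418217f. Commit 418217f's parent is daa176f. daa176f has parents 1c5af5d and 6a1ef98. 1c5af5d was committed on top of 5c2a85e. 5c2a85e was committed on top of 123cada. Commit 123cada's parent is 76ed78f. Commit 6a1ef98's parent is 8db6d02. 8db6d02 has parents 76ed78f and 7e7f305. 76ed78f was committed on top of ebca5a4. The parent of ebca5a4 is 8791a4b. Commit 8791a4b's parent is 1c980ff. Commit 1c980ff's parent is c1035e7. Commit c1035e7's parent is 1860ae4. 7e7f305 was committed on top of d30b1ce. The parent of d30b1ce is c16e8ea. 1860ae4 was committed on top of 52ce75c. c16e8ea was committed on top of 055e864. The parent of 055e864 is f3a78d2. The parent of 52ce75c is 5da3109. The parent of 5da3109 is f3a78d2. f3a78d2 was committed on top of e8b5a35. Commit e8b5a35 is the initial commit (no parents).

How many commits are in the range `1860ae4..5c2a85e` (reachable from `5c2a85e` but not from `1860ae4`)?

Reachable from 5c2a85e: {123cada, 1860ae4, 1c980ff, 52ce75c, 5c2a85e, 5da3109, 76ed78f, 8791a4b, c1035e7, e8b5a35, ebca5a4, f3a78d2}.
Reachable from 1860ae4: {1860ae4, 52ce75c, 5da3109, e8b5a35, f3a78d2}.
In 5c2a85e's history but not 1860ae4's: {123cada, 1c980ff, 5c2a85e, 76ed78f, 8791a4b, c1035e7, ebca5a4} — 7 commits.

7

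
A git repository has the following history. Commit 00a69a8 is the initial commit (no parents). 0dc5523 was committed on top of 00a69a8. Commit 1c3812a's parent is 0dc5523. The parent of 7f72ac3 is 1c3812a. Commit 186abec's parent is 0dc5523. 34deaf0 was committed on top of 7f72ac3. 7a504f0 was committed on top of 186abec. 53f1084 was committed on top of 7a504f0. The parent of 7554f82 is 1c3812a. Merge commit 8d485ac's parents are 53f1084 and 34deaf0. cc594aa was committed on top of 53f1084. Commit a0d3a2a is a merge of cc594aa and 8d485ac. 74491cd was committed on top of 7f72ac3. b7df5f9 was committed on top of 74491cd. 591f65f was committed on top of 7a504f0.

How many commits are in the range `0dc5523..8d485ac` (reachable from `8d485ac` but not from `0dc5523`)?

Reachable from 8d485ac: {00a69a8, 0dc5523, 186abec, 1c3812a, 34deaf0, 53f1084, 7a504f0, 7f72ac3, 8d485ac}.
Reachable from 0dc5523: {00a69a8, 0dc5523}.
In 8d485ac's history but not 0dc5523's: {186abec, 1c3812a, 34deaf0, 53f1084, 7a504f0, 7f72ac3, 8d485ac} — 7 commits.

7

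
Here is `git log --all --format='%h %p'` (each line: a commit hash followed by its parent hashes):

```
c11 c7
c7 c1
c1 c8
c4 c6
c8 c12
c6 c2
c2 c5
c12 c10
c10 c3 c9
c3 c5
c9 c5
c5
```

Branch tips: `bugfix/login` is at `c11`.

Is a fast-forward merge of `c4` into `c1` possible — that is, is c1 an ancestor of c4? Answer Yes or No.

A fast-forward from c1 to c4 is possible iff c1 is an ancestor of c4.
Ancestors of c4: {c2, c4, c5, c6}.
c1 is not among them, so fast-forward is not possible.

No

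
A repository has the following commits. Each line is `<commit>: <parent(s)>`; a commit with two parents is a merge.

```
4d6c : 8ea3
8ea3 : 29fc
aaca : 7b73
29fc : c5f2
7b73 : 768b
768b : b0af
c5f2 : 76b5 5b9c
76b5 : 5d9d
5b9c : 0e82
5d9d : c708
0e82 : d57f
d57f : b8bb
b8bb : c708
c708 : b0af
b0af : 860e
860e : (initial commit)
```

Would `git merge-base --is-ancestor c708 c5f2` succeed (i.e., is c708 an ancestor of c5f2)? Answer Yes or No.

Yes

Ancestors of c5f2 (commits reachable by following parents): {0e82, 5b9c, 5d9d, 76b5, 860e, b0af, b8bb, c5f2, c708, d57f}.
c708 is in that set, so it is an ancestor of c5f2.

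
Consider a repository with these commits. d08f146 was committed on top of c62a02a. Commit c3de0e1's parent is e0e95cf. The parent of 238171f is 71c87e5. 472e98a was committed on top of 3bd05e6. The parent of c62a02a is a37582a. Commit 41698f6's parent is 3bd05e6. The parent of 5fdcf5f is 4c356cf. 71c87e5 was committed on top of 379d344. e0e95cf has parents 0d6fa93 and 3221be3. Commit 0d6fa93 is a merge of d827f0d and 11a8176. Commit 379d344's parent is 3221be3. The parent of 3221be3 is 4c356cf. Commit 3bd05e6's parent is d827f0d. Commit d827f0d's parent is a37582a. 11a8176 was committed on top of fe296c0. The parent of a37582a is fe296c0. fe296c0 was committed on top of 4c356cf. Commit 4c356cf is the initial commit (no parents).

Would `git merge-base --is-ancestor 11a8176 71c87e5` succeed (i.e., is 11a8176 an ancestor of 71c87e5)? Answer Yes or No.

No

Ancestors of 71c87e5: {3221be3, 379d344, 4c356cf, 71c87e5}.
11a8176 is not in that set, so it is not an ancestor of 71c87e5.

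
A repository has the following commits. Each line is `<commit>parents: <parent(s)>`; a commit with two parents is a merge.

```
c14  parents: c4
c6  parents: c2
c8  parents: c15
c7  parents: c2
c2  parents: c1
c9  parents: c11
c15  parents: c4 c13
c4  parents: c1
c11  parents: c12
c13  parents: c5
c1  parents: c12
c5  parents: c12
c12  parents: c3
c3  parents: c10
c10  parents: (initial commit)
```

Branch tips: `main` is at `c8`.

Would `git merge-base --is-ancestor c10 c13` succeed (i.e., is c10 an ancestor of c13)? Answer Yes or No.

Ancestors of c13 (commits reachable by following parents): {c10, c12, c13, c3, c5}.
c10 is in that set, so it is an ancestor of c13.

Yes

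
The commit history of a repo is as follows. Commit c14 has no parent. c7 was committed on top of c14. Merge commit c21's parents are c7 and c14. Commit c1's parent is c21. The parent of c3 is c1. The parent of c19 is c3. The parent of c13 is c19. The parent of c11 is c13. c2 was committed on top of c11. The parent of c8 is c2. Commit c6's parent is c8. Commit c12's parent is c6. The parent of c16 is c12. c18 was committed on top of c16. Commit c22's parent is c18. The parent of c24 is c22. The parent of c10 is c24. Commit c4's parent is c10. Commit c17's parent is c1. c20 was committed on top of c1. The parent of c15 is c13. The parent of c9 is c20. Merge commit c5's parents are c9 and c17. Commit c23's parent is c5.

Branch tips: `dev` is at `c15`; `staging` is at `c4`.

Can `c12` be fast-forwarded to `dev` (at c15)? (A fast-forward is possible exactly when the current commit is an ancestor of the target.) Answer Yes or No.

No

A fast-forward from c12 to c15 is possible iff c12 is an ancestor of c15.
Ancestors of c15: {c1, c13, c14, c15, c19, c21, c3, c7}.
c12 is not among them, so fast-forward is not possible.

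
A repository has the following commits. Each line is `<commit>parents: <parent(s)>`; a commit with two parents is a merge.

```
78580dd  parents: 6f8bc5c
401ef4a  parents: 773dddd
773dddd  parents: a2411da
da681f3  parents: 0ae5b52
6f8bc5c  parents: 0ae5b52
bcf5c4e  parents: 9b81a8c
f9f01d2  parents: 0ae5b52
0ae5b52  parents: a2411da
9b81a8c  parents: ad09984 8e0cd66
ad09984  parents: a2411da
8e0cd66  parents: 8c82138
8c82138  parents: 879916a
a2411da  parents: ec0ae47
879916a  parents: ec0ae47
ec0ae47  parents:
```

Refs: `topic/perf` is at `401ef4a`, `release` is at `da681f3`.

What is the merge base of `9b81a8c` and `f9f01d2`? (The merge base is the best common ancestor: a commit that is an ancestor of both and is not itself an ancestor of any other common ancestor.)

Ancestors of 9b81a8c: {879916a, 8c82138, 8e0cd66, 9b81a8c, a2411da, ad09984, ec0ae47}.
Ancestors of f9f01d2: {0ae5b52, a2411da, ec0ae47, f9f01d2}.
Common ancestors: {a2411da, ec0ae47}.
Among these, a2411da is not an ancestor of any other common ancestor — it is the merge base.

a2411da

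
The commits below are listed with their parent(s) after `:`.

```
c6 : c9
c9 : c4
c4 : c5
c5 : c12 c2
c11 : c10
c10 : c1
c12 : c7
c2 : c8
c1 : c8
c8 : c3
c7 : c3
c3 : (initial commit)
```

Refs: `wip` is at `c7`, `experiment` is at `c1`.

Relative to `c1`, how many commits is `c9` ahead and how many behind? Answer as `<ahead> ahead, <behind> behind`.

Reachable from c9: {c12, c2, c3, c4, c5, c7, c8, c9}.
Reachable from c1: {c1, c3, c8}.
Only in c9's history (ahead): {c12, c2, c4, c5, c7, c9} — 6.
Only in c1's history (behind): {c1} — 1.

6 ahead, 1 behind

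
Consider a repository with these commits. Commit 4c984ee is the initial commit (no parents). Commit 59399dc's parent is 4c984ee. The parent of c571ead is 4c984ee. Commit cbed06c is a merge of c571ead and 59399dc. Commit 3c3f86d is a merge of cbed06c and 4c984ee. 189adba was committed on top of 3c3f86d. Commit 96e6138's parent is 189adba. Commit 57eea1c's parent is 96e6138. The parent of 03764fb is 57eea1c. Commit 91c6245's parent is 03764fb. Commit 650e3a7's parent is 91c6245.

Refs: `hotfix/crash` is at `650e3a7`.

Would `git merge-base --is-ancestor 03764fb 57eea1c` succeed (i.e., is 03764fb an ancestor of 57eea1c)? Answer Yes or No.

Ancestors of 57eea1c: {189adba, 3c3f86d, 4c984ee, 57eea1c, 59399dc, 96e6138, c571ead, cbed06c}.
03764fb is not in that set, so it is not an ancestor of 57eea1c.

No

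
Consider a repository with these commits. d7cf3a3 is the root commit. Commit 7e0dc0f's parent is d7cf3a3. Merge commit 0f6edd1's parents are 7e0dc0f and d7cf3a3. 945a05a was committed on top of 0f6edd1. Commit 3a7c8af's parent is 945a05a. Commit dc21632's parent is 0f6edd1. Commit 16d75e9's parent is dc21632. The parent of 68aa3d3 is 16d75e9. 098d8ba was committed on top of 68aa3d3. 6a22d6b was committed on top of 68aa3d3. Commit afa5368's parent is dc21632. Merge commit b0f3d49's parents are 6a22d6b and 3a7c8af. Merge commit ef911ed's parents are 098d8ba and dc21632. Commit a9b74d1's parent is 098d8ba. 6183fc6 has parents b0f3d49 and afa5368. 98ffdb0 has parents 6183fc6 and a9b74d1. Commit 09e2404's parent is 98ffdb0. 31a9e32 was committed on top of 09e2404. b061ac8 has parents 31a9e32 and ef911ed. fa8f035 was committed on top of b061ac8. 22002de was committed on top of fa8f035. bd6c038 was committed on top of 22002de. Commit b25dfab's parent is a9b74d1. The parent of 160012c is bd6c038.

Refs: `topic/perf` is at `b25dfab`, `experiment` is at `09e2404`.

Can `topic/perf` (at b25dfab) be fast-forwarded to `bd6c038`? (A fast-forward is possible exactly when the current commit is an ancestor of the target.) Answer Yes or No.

A fast-forward from b25dfab to bd6c038 is possible iff b25dfab is an ancestor of bd6c038.
Ancestors of bd6c038: {098d8ba, 09e2404, 0f6edd1, 16d75e9, 22002de, 31a9e32, 3a7c8af, 6183fc6, 68aa3d3, 6a22d6b, 7e0dc0f, 945a05a, 98ffdb0, a9b74d1, afa5368, b061ac8, b0f3d49, bd6c038, d7cf3a3, dc21632, ef911ed, fa8f035}.
b25dfab is not among them, so fast-forward is not possible.

No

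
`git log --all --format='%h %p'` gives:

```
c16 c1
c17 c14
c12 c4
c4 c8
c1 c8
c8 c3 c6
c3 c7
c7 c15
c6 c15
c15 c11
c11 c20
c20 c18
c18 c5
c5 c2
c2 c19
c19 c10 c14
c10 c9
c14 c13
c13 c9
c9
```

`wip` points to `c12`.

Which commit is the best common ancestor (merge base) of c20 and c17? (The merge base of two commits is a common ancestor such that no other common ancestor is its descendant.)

c14

Ancestors of c20: {c10, c13, c14, c18, c19, c2, c20, c5, c9}.
Ancestors of c17: {c13, c14, c17, c9}.
Common ancestors: {c13, c14, c9}.
Among these, c14 is not an ancestor of any other common ancestor — it is the merge base.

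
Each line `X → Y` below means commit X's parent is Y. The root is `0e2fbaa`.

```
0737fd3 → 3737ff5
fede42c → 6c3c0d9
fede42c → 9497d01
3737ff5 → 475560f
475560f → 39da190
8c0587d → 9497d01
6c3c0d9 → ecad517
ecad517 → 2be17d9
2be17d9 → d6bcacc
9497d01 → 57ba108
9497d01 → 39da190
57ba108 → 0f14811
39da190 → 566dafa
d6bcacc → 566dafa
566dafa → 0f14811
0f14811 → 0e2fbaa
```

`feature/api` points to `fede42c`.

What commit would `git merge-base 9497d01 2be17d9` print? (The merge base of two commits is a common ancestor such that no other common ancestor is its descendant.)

566dafa

Ancestors of 9497d01: {0e2fbaa, 0f14811, 39da190, 566dafa, 57ba108, 9497d01}.
Ancestors of 2be17d9: {0e2fbaa, 0f14811, 2be17d9, 566dafa, d6bcacc}.
Common ancestors: {0e2fbaa, 0f14811, 566dafa}.
Among these, 566dafa is not an ancestor of any other common ancestor — it is the merge base.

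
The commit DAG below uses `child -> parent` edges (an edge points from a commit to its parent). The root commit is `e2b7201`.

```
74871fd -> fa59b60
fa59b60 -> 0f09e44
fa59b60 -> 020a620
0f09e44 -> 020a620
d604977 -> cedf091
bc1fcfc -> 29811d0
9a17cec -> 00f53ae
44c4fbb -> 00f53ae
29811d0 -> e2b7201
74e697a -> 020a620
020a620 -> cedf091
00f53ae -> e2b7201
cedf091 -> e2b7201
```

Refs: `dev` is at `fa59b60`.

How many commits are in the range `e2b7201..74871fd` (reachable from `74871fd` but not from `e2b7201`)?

5

Reachable from 74871fd: {020a620, 0f09e44, 74871fd, cedf091, e2b7201, fa59b60}.
Reachable from e2b7201: {e2b7201}.
In 74871fd's history but not e2b7201's: {020a620, 0f09e44, 74871fd, cedf091, fa59b60} — 5 commits.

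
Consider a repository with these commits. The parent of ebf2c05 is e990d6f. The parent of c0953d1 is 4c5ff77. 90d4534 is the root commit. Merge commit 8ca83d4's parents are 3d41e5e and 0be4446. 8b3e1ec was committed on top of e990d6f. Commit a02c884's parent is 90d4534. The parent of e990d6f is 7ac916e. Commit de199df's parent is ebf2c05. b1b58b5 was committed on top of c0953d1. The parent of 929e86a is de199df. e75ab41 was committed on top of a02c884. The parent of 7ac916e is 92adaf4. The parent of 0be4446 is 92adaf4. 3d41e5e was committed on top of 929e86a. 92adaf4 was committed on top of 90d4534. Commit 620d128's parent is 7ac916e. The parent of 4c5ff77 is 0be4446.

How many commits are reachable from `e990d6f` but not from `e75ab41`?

3

Reachable from e990d6f: {7ac916e, 90d4534, 92adaf4, e990d6f}.
Reachable from e75ab41: {90d4534, a02c884, e75ab41}.
In e990d6f's history but not e75ab41's: {7ac916e, 92adaf4, e990d6f} — 3 commits.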